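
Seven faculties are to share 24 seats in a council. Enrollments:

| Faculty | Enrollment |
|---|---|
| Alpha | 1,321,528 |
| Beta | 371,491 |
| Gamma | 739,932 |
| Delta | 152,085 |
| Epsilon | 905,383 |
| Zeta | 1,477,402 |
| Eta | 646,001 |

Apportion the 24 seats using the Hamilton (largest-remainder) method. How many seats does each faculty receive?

Alpha: 6, Beta: 1, Gamma: 3, Delta: 1, Epsilon: 4, Zeta: 6, Eta: 3

The standard divisor is 5613822/24 ≈ 233909.25.
Standard quotas: Alpha 5.6497, Beta 1.5882, Gamma 3.1633, Delta 0.6502, Epsilon 3.8707, Zeta 6.3161, Eta 2.7618.
Lower quotas: Alpha 5, Beta 1, Gamma 3, Delta 0, Epsilon 3, Zeta 6, Eta 2 (sum 20, leaving 4 seats).
Remainders in descending order: Epsilon 0.8707, Eta 0.7618, Delta 0.6502, Alpha 0.6497, Beta 0.5882, Zeta 0.3161, Gamma 0.1633.
Largest remainders: Epsilon, Eta, Delta, Alpha receive the extra seats.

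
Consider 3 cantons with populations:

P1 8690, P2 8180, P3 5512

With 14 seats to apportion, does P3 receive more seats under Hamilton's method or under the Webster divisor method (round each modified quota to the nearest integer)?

Hamilton

Hamilton: P1 5, P2 5, P3 4.
Webster: P1 6, P2 5, P3 3.
P3 gets 4 under Hamilton and 3 under Webster.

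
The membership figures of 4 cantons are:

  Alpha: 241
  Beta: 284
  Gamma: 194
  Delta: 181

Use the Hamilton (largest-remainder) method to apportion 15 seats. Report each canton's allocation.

Standard divisor: 900 ÷ 15 = 60.
Standard quotas: Alpha 4.017, Beta 4.733, Gamma 3.233, Delta 3.017.
Lower quotas: Alpha 4, Beta 4, Gamma 3, Delta 3 (sum 14, leaving 1 seat).
Remainders in descending order: Beta 0.733, Gamma 0.233, Alpha 0.017, Delta 0.017.
Largest remainder: Beta receives the extra seat.

Alpha 4, Beta 5, Gamma 3, Delta 3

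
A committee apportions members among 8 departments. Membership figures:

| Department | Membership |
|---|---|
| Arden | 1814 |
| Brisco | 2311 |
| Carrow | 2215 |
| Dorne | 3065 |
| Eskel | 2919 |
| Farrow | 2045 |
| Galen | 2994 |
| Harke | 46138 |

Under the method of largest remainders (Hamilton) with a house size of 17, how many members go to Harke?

12

The standard divisor is 63501/17 ≈ 3735.353.
Standard quotas: Arden 0.4856, Brisco 0.6187, Carrow 0.5930, Dorne 0.8205, Eskel 0.7815, Farrow 0.5475, Galen 0.8015, Harke 12.3517.
Lower quotas: Arden 0, Brisco 0, Carrow 0, Dorne 0, Eskel 0, Farrow 0, Galen 0, Harke 12 (sum 12, leaving 5 seats).
Remainders in descending order: Dorne 0.8205, Galen 0.8015, Eskel 0.7815, Brisco 0.6187, Carrow 0.5930, Farrow 0.5475, Arden 0.4856, Harke 0.3517.
Largest remainders: Dorne, Galen, Eskel, Brisco, Carrow receive the extra seats.
Harke receives 12.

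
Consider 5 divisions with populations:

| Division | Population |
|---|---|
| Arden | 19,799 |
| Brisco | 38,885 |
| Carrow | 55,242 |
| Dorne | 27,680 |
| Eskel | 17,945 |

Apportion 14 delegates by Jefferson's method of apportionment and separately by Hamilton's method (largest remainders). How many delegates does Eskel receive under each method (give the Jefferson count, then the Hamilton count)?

Jefferson: Arden 2, Brisco 4, Carrow 5, Dorne 2, Eskel 1.
Hamilton: Arden 2, Brisco 3, Carrow 5, Dorne 2, Eskel 2.
Eskel gets 1 under Jefferson and 2 under Hamilton.

1 and 2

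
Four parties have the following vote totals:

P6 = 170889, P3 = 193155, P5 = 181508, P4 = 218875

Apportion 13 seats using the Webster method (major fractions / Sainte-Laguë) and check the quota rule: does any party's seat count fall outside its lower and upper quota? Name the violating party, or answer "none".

none

Standard quotas: P6 2.906, P3 3.285, P5 3.087, P4 3.722.
Webster allocation: P6 3, P3 3, P5 3, P4 4.
Every allocation lies between the lower and upper quota.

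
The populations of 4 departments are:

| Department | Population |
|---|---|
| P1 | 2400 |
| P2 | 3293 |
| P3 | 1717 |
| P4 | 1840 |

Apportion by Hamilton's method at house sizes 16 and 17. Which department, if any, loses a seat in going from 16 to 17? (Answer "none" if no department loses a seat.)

none

At 16 seats: P1 4, P2 6, P3 3, P4 3.
At 17 seats: P1 5, P2 6, P3 3, P4 3.
No department's allocation decreased.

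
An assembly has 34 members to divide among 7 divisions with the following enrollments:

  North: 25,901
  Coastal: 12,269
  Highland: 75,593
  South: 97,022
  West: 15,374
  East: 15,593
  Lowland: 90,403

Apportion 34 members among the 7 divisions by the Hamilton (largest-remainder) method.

Total 332155; standard divisor 332155/34 ≈ 9769.265.
Standard quotas: North 2.6513, Coastal 1.2559, Highland 7.7378, South 9.9314, West 1.5737, East 1.5961, Lowland 9.2538.
Lower quotas: North 2, Coastal 1, Highland 7, South 9, West 1, East 1, Lowland 9 (sum 30, leaving 4 seats).
Remainders in descending order: South 0.9314, Highland 0.7378, North 0.6513, East 0.5961, West 0.5737, Coastal 0.2559, Lowland 0.2538.
The surplus seats go to South, Highland, North, East.

North 3, Coastal 1, Highland 8, South 10, West 1, East 2, Lowland 9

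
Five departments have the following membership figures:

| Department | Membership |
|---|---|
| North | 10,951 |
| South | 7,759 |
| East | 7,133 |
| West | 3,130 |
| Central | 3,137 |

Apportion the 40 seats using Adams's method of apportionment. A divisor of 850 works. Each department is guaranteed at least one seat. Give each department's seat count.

With modified divisor 850: modified quotas North 12.884, South 9.128, East 8.392, West 3.682, Central 3.691.
Rounding up: North 13, South 10, East 9, West 4, Central 4 (total 40).

North 13, South 10, East 9, West 4, Central 4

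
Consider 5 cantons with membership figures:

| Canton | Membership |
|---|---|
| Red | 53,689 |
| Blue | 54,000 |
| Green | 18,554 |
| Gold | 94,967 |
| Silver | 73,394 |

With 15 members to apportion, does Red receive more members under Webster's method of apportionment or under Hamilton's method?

Webster

Webster: Red 3, Blue 3, Green 1, Gold 5, Silver 3.
Hamilton: Red 2, Blue 3, Green 1, Gold 5, Silver 4.
Red gets 3 under Webster and 2 under Hamilton.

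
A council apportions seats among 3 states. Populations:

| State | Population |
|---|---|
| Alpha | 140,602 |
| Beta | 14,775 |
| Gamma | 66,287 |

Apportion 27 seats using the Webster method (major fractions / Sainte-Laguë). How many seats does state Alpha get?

17

Standard divisor 221664/27 ≈ 8209.778; standard quotas: Alpha 17.126, Beta 1.800, Gamma 8.074.
Rounding to the nearest integer gives Alpha 17, Beta 2, Gamma 8 — total 27, matching the house size, so no adjustment is needed.
Alpha receives 17.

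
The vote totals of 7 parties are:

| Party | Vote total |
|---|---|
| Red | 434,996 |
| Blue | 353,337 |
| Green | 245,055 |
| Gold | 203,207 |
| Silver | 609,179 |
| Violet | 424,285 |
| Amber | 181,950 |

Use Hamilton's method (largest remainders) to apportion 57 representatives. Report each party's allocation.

Red: 10, Blue: 8, Green: 6, Gold: 5, Silver: 14, Violet: 10, Amber: 4

The standard divisor is 2452009/57 ≈ 43017.702.
Standard quotas: Red 10.1120, Blue 8.2138, Green 5.6966, Gold 4.7238, Silver 14.1611, Violet 9.8630, Amber 4.2297.
Lower quotas: Red 10, Blue 8, Green 5, Gold 4, Silver 14, Violet 9, Amber 4 (sum 54, leaving 3 seats).
Remainders in descending order: Violet 0.8630, Gold 0.7238, Green 0.6966, Amber 0.2297, Blue 0.2138, Silver 0.1611, Red 0.1120.
Largest remainders: Violet, Gold, Green receive the extra seats.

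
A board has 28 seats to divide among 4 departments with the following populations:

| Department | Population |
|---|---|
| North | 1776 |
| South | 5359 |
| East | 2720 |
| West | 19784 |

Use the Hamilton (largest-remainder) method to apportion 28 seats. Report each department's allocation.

Standard divisor: 29639 ÷ 28 ≈ 1058.536.
Standard quotas: North 1.6778, South 5.0627, East 2.5696, West 18.6900.
Lower quotas: North 1, South 5, East 2, West 18 (sum 26, leaving 2 seats).
Remainders in descending order: West 0.6900, North 0.6778, East 0.5696, South 0.0627.
Largest remainders: West, North receive the extra seats.

North=2, South=5, East=2, West=19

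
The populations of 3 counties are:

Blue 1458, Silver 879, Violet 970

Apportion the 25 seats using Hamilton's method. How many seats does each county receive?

Blue: 11, Silver: 7, Violet: 7

Standard divisor: 3307 ÷ 25 ≈ 132.28.
Standard quotas: Blue 11.022, Silver 6.645, Violet 7.333.
Lower quotas: Blue 11, Silver 6, Violet 7 (sum 24, leaving 1 seat).
Remainders in descending order: Silver 0.645, Violet 0.333, Blue 0.022.
The surplus seat goes to Silver.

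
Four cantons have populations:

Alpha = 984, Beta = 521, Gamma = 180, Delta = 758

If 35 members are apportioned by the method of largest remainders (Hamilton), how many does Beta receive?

7

The standard divisor is 2443/35 ≈ 69.8.
Standard quotas: Alpha 14.097, Beta 7.464, Gamma 2.579, Delta 10.860.
Lower quotas: Alpha 14, Beta 7, Gamma 2, Delta 10 (sum 33, leaving 2 seats).
Remainders in descending order: Delta 0.860, Gamma 0.579, Beta 0.464, Alpha 0.097.
Largest remainders: Delta, Gamma receive the extra seats.
Beta receives 7.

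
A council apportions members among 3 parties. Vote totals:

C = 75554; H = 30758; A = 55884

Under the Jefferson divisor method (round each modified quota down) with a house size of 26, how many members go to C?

12

Standard divisor 162196/26 ≈ 6238.308; standard quotas: C 12.111, H 4.931, A 8.958.
Rounding down gives 12, 4, 8 = 24 seats, so the divisor must be adjusted.
With modified divisor 6000: modified quotas C 12.592, H 5.126, A 9.314.
Rounding down: C 12, H 5, A 9 (total 26).
C receives 12.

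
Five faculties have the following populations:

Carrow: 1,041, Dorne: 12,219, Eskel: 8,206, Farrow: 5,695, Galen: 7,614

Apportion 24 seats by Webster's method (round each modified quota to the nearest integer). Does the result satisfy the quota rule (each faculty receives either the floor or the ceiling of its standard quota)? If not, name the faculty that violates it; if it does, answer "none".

none

Standard quotas: Carrow 0.718, Dorne 8.433, Eskel 5.663, Farrow 3.930, Galen 5.255.
Webster allocation: Carrow 1, Dorne 8, Eskel 6, Farrow 4, Galen 5.
Every allocation lies between the lower and upper quota.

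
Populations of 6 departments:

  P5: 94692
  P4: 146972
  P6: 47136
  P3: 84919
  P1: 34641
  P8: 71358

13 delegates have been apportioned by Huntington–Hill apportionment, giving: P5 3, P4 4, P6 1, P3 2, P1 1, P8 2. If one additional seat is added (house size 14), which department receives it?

Priority for the next seat is population ÷ (√(s·(s+1))).
Priorities: P5 27335.226, P4 32863.938, P6 33330.185, P3 34668.037, P1 24494.886, P8 29131.782.
Highest priority: P3.

P3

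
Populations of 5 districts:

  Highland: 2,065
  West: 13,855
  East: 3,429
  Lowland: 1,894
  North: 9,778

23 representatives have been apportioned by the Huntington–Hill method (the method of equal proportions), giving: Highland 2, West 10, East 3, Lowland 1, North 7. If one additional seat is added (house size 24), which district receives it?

Priority for the next seat is population ÷ (√(s·(s+1))).
Priorities: Highland 843.033, West 1321.022, East 989.867, Lowland 1339.260, North 1306.640.
Highest priority: Lowland.

Lowland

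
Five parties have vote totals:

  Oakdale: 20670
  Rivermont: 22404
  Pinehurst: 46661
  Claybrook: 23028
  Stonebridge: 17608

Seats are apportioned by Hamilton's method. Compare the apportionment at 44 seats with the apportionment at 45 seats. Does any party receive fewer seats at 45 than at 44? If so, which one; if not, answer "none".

At 44 seats: Oakdale 7, Rivermont 7, Pinehurst 16, Claybrook 8, Stonebridge 6.
At 45 seats: Oakdale 7, Rivermont 8, Pinehurst 16, Claybrook 8, Stonebridge 6.
No party's allocation decreased.

none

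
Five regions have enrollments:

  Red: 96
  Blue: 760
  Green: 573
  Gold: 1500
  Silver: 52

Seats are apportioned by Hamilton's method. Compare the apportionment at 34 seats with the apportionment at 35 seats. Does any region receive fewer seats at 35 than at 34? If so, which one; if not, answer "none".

At 34 seats: Red 1, Blue 9, Green 6, Gold 17, Silver 1.
At 35 seats: Red 1, Blue 9, Green 7, Gold 18, Silver 0.
Silver drops from 1 to 0.

Silver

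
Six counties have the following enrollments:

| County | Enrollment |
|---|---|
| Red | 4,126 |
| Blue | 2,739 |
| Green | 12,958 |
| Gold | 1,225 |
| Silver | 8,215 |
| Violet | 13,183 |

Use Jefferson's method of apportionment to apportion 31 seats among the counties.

Standard divisor 42446/31 ≈ 1369.226; standard quotas: Red 3.013, Blue 2.000, Green 9.464, Gold 0.895, Silver 6.000, Violet 9.628.
Rounding down gives 3, 2, 9, 0, 5, 9 = 28 seats, so the divisor must be adjusted.
With modified divisor 1260: modified quotas Red 3.275, Blue 2.174, Green 10.284, Gold 0.972, Silver 6.520, Violet 10.463.
Rounding down: Red 3, Blue 2, Green 10, Gold 0, Silver 6, Violet 10 (total 31).

Red 3; Blue 2; Green 10; Gold 0; Silver 6; Violet 10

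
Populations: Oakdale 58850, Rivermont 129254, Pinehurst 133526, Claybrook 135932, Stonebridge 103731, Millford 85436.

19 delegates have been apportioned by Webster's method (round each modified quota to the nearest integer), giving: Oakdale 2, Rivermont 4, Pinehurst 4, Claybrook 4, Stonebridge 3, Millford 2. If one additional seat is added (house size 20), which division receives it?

Millford

Priority for the next seat is population ÷ (current seats + 0.5).
Priorities: Oakdale 23540.000, Rivermont 28723.111, Pinehurst 29672.444, Claybrook 30207.111, Stonebridge 29637.429, Millford 34174.400.
Highest priority: Millford.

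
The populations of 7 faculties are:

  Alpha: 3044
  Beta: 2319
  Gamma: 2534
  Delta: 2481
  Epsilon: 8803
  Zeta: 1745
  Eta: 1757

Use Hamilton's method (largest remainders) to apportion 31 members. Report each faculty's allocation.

The standard divisor is 22683/31 ≈ 731.71.
Standard quotas: Alpha 4.1601, Beta 3.1693, Gamma 3.4631, Delta 3.3907, Epsilon 12.0307, Zeta 2.3848, Eta 2.4012.
Lower quotas: Alpha 4, Beta 3, Gamma 3, Delta 3, Epsilon 12, Zeta 2, Eta 2 (sum 29, leaving 2 seats).
Remainders in descending order: Gamma 0.4631, Eta 0.4012, Delta 0.3907, Zeta 0.3848, Beta 0.1693, Alpha 0.1601, Epsilon 0.0307.
Largest remainders: Gamma, Eta receive the extra seats.

Alpha 4, Beta 3, Gamma 4, Delta 3, Epsilon 12, Zeta 2, Eta 3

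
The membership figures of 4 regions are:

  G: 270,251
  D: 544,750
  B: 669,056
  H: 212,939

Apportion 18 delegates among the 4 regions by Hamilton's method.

G 3, D 6, B 7, H 2

Total 1696996; standard divisor 1696996/18 ≈ 94277.556.
Standard quotas: G 2.8665, D 5.7782, B 7.0967, H 2.2586.
Lower quotas: G 2, D 5, B 7, H 2 (sum 16, leaving 2 seats).
Remainders in descending order: G 0.8665, D 0.7782, H 0.2586, B 0.0967.
The surplus seats go to G, D.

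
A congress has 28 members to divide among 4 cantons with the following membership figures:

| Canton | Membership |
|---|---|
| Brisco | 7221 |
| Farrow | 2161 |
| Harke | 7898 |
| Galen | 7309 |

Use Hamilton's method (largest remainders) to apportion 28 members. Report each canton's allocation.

Standard divisor: 24589 ÷ 28 ≈ 878.179.
Standard quotas: Brisco 8.2227, Farrow 2.4608, Harke 8.9936, Galen 8.3229.
Lower quotas: Brisco 8, Farrow 2, Harke 8, Galen 8 (sum 26, leaving 2 seats).
Remainders in descending order: Harke 0.9936, Farrow 0.4608, Galen 0.3229, Brisco 0.2227.
The surplus seats go to Harke, Farrow.

Brisco 8, Farrow 3, Harke 9, Galen 8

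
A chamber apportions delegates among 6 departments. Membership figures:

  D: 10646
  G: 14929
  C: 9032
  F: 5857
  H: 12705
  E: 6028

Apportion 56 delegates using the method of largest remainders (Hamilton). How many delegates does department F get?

5

Standard divisor: 59197 ÷ 56 ≈ 1057.089.
Standard quotas: D 10.0711, G 14.1227, C 8.5442, F 5.5407, H 12.0189, E 5.7025.
Lower quotas: D 10, G 14, C 8, F 5, H 12, E 5 (sum 54, leaving 2 seats).
Remainders in descending order: E 0.7025, C 0.5442, F 0.5407, G 0.1227, D 0.0711, H 0.0189.
Largest remainders: E, C receive the extra seats.
F receives 5.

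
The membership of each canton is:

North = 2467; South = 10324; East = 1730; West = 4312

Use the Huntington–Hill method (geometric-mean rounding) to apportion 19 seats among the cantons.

With divisor 996: modified quotas North 2.477, South 10.365, East 1.737, West 4.329.
Geometric-mean thresholds: North √(2·3)=2.449, South √(10·11)=10.488, East √(1·2)=1.414, West √(4·5)=4.472.
Each quota rounded against its threshold gives North 3, South 10, East 2, West 4 (total 19).

North 3, South 10, East 2, West 4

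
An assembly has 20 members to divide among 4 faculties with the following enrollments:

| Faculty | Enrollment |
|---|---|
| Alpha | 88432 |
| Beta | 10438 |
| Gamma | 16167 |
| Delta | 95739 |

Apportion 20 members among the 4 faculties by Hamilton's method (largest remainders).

Alpha 8, Beta 1, Gamma 2, Delta 9

Total 210776; standard divisor 210776/20 ≈ 10538.8.
Standard quotas: Alpha 8.3911, Beta 0.9904, Gamma 1.5340, Delta 9.0844.
Lower quotas: Alpha 8, Beta 0, Gamma 1, Delta 9 (sum 18, leaving 2 seats).
Remainders in descending order: Beta 0.9904, Gamma 0.5340, Alpha 0.3911, Delta 0.0844.
Largest remainders: Beta, Gamma receive the extra seats.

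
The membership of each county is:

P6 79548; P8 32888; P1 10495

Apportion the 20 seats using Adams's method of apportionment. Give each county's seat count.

Standard divisor 122931/20 ≈ 6146.55; standard quotas: P6 12.942, P8 5.351, P1 1.707.
Rounding up gives 13, 6, 2 = 21 seats, so the divisor must be adjusted.
With modified divisor 6613.58: modified quotas P6 12.028, P8 4.973, P1 1.587.
Rounding up: P6 13, P8 5, P1 2 (total 20).

P6=13, P8=5, P1=2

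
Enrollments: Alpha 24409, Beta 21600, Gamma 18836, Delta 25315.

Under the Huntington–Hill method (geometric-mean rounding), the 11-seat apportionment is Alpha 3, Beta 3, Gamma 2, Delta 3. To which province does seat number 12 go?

Gamma

Priority for the next seat is population ÷ (√(s·(s+1))).
Priorities: Alpha 7046.271, Beta 6235.383, Gamma 7689.765, Delta 7307.811.
Highest priority: Gamma.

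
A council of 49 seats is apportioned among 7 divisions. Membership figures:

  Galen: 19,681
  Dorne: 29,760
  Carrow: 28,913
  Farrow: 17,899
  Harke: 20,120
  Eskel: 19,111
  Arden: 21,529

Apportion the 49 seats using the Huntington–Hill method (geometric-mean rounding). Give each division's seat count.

With divisor 3202: modified quotas Galen 6.146, Dorne 9.294, Carrow 9.030, Farrow 5.590, Harke 6.284, Eskel 5.968, Arden 6.724.
Geometric-mean thresholds: Galen √(6·7)=6.481, Dorne √(9·10)=9.487, Carrow √(9·10)=9.487, Farrow √(5·6)=5.477, Harke √(6·7)=6.481, Eskel √(5·6)=5.477, Arden √(6·7)=6.481.
Each quota rounded against its threshold gives Galen 6, Dorne 9, Carrow 9, Farrow 6, Harke 6, Eskel 6, Arden 7 (total 49).

Galen 6, Dorne 9, Carrow 9, Farrow 6, Harke 6, Eskel 6, Arden 7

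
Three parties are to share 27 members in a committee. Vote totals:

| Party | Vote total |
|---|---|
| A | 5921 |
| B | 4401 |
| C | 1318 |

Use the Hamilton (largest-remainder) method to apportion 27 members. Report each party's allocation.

A: 14; B: 10; C: 3

Standard divisor: 11640 ÷ 27 ≈ 431.111.
Standard quotas: A 13.7343, B 10.2085, C 3.0572.
Lower quotas: A 13, B 10, C 3 (sum 26, leaving 1 seat).
Remainders in descending order: A 0.7343, B 0.2085, C 0.0572.
The surplus seat goes to A.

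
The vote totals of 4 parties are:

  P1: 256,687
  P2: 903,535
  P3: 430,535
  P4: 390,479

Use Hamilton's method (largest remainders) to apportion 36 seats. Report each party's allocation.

P1 5; P2 16; P3 8; P4 7

Total 1981236; standard divisor 1981236/36 ≈ 55034.333.
Standard quotas: P1 4.6641, P2 16.4177, P3 7.8230, P4 7.0952.
Lower quotas: P1 4, P2 16, P3 7, P4 7 (sum 34, leaving 2 seats).
Remainders in descending order: P3 0.8230, P1 0.6641, P2 0.4177, P4 0.0952.
Largest remainders: P3, P1 receive the extra seats.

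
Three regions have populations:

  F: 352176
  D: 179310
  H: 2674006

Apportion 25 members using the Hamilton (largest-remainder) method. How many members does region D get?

1

Total 3205492; standard divisor 3205492/25 ≈ 128219.68.
Standard quotas: F 2.7467, D 1.3985, H 20.8549.
Lower quotas: F 2, D 1, H 20 (sum 23, leaving 2 seats).
Remainders in descending order: H 0.8549, F 0.7467, D 0.3985.
The surplus seats go to H, F.
D receives 1.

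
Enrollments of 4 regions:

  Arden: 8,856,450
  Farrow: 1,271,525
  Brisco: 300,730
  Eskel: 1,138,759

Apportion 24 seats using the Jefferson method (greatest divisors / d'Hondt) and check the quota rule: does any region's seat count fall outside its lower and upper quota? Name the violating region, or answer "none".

Standard quotas: Arden 18.375, Farrow 2.638, Brisco 0.624, Eskel 2.363.
Jefferson allocation: Arden 20, Farrow 2, Brisco 0, Eskel 2.
Arden has quota 18.375 (lower 18, upper 19) but receives 20 — outside the quota interval.

Arden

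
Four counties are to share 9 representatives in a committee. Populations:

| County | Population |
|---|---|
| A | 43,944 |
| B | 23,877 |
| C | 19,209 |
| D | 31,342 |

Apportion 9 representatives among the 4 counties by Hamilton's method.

Total 118372; standard divisor 118372/9 ≈ 13152.444.
Standard quotas: A 3.3411, B 1.8154, C 1.4605, D 2.3830.
Lower quotas: A 3, B 1, C 1, D 2 (sum 7, leaving 2 seats).
Remainders in descending order: B 0.8154, C 0.4605, D 0.3830, A 0.3411.
Largest remainders: B, C receive the extra seats.

A=3; B=2; C=2; D=2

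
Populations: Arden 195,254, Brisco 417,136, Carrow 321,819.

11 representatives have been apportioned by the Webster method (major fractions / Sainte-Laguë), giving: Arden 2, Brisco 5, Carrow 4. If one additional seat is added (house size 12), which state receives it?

Priority for the next seat is population ÷ (current seats + 0.5).
Priorities: Arden 78101.600, Brisco 75842.909, Carrow 71515.333.
Highest priority: Arden.

Arden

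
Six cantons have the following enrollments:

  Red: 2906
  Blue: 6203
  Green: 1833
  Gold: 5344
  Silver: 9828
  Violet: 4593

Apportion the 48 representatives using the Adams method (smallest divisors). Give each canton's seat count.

Red=5, Blue=10, Green=3, Gold=8, Silver=15, Violet=7

Standard divisor 30707/48 ≈ 639.729; standard quotas: Red 4.543, Blue 9.696, Green 2.865, Gold 8.354, Silver 15.363, Violet 7.180.
Rounding up gives 5, 10, 3, 9, 16, 8 = 51 seats, so the divisor must be adjusted.
With modified divisor 680: modified quotas Red 4.274, Blue 9.122, Green 2.696, Gold 7.859, Silver 14.453, Violet 6.754.
Rounding up: Red 5, Blue 10, Green 3, Gold 8, Silver 15, Violet 7 (total 48).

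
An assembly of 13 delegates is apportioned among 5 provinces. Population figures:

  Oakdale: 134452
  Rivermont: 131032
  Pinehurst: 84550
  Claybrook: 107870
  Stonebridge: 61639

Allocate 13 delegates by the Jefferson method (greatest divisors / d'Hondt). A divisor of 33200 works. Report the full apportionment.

With modified divisor 33200: modified quotas Oakdale 4.050, Rivermont 3.947, Pinehurst 2.547, Claybrook 3.249, Stonebridge 1.857.
Rounding down: Oakdale 4, Rivermont 3, Pinehurst 2, Claybrook 3, Stonebridge 1 (total 13).

Oakdale: 4, Rivermont: 3, Pinehurst: 2, Claybrook: 3, Stonebridge: 1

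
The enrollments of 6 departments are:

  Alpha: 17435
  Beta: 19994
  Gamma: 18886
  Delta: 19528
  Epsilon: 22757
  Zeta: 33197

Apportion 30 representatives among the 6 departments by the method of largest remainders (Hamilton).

Alpha 4, Beta 5, Gamma 4, Delta 4, Epsilon 5, Zeta 8

Standard divisor: 131797 ÷ 30 ≈ 4393.233.
Standard quotas: Alpha 3.9686, Beta 4.5511, Gamma 4.2989, Delta 4.4450, Epsilon 5.1800, Zeta 7.5564.
Lower quotas: Alpha 3, Beta 4, Gamma 4, Delta 4, Epsilon 5, Zeta 7 (sum 27, leaving 3 seats).
Remainders in descending order: Alpha 0.9686, Zeta 0.5564, Beta 0.5511, Delta 0.4450, Gamma 0.2989, Epsilon 0.1800.
The surplus seats go to Alpha, Zeta, Beta.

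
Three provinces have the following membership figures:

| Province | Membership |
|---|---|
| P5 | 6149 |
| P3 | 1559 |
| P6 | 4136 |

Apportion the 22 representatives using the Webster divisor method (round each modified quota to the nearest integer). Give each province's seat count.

Standard divisor 11844/22 ≈ 538.364; standard quotas: P5 11.422, P3 2.896, P6 7.683.
Rounding to the nearest integer gives P5 11, P3 3, P6 8 — total 22, matching the house size, so no adjustment is needed.

P5 11, P3 3, P6 8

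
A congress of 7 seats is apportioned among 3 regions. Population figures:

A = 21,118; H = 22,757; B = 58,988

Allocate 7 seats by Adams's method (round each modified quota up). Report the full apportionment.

Standard divisor 102863/7 ≈ 14694.714; standard quotas: A 1.437, H 1.549, B 4.014.
Rounding up gives 2, 2, 5 = 9 seats, so the divisor must be adjusted.
With modified divisor 20400: modified quotas A 1.035, H 1.116, B 2.892.
Rounding up: A 2, H 2, B 3 (total 7).

A 2, H 2, B 3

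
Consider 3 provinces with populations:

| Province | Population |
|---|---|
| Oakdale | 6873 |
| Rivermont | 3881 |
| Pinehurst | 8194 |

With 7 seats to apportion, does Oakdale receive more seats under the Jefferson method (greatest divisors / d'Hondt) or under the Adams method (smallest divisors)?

Jefferson: Oakdale 3, Rivermont 1, Pinehurst 3.
Adams: Oakdale 2, Rivermont 2, Pinehurst 3.
Oakdale gets 3 under Jefferson and 2 under Adams.

Jefferson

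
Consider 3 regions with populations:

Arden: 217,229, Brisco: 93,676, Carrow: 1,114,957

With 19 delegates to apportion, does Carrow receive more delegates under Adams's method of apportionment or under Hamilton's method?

Hamilton

Adams: Arden 3, Brisco 2, Carrow 14.
Hamilton: Arden 3, Brisco 1, Carrow 15.
Carrow gets 14 under Adams and 15 under Hamilton.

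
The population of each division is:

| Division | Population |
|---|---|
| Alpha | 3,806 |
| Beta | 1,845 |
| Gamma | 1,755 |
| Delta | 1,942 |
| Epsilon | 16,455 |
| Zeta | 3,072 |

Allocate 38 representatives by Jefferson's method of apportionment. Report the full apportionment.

Standard divisor 28875/38 ≈ 759.868; standard quotas: Alpha 5.009, Beta 2.428, Gamma 2.310, Delta 2.556, Epsilon 21.655, Zeta 4.043.
Rounding down gives 5, 2, 2, 2, 21, 4 = 36 seats, so the divisor must be adjusted.
With modified divisor 700: modified quotas Alpha 5.437, Beta 2.636, Gamma 2.507, Delta 2.774, Epsilon 23.507, Zeta 4.389.
Rounding down: Alpha 5, Beta 2, Gamma 2, Delta 2, Epsilon 23, Zeta 4 (total 38).

Alpha 5; Beta 2; Gamma 2; Delta 2; Epsilon 23; Zeta 4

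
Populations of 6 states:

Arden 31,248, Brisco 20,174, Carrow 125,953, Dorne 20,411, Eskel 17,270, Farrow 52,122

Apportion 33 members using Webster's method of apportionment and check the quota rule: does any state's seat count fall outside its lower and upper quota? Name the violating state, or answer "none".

none

Standard quotas: Arden 3.860, Brisco 2.492, Carrow 15.557, Dorne 2.521, Eskel 2.133, Farrow 6.438.
Webster allocation: Arden 4, Brisco 2, Carrow 16, Dorne 3, Eskel 2, Farrow 6.
Every allocation lies between the lower and upper quota.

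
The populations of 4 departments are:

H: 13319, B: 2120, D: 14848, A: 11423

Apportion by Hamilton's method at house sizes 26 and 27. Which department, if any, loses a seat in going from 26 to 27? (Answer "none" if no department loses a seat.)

B

At 26 seats: H 8, B 2, D 9, A 7.
At 27 seats: H 9, B 1, D 10, A 7.
B drops from 2 to 1.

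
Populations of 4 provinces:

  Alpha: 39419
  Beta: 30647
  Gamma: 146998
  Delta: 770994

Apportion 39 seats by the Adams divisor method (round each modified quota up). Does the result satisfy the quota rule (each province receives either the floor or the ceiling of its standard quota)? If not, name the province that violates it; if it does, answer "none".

Standard quotas: Alpha 1.556, Beta 1.210, Gamma 5.802, Delta 30.432.
Adams allocation: Alpha 2, Beta 2, Gamma 6, Delta 29.
Delta has quota 30.432 (lower 30, upper 31) but receives 29 — outside the quota interval.

Delta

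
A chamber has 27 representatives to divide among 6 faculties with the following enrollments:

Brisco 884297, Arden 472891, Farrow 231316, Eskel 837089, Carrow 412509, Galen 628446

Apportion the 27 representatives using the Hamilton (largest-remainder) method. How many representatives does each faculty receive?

Brisco 7, Arden 4, Farrow 2, Eskel 6, Carrow 3, Galen 5

The standard divisor is 3466548/27 ≈ 128390.667.
Standard quotas: Brisco 6.8875, Arden 3.6832, Farrow 1.8017, Eskel 6.5199, Carrow 3.2129, Galen 4.8948.
Lower quotas: Brisco 6, Arden 3, Farrow 1, Eskel 6, Carrow 3, Galen 4 (sum 23, leaving 4 seats).
Remainders in descending order: Galen 0.8948, Brisco 0.8875, Farrow 0.8017, Arden 0.6832, Eskel 0.5199, Carrow 0.2129.
Largest remainders: Galen, Brisco, Farrow, Arden receive the extra seats.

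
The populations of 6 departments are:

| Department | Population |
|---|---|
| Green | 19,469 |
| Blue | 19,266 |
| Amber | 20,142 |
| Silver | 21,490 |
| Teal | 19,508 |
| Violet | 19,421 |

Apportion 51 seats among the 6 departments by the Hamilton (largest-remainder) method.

Green 8; Blue 8; Amber 9; Silver 9; Teal 9; Violet 8

The standard divisor is 119296/51 ≈ 2339.137.
Standard quotas: Green 8.3232, Blue 8.2364, Amber 8.6109, Silver 9.1871, Teal 8.3398, Violet 8.3026.
Lower quotas: Green 8, Blue 8, Amber 8, Silver 9, Teal 8, Violet 8 (sum 49, leaving 2 seats).
Remainders in descending order: Amber 0.6109, Teal 0.3398, Green 0.3232, Violet 0.3026, Blue 0.2364, Silver 0.1871.
The surplus seats go to Amber, Teal.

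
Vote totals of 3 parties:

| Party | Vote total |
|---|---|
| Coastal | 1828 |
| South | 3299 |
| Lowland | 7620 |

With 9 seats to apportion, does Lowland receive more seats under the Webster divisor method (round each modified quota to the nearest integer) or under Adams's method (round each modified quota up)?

Webster: Coastal 1, South 2, Lowland 6.
Adams: Coastal 2, South 2, Lowland 5.
Lowland gets 6 under Webster and 5 under Adams.

Webster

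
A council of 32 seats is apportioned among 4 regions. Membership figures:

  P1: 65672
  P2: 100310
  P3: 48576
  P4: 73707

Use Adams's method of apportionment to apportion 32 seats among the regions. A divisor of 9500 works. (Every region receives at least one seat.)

P1 7, P2 11, P3 6, P4 8

With modified divisor 9500: modified quotas P1 6.913, P2 10.559, P3 5.113, P4 7.759.
Rounding up: P1 7, P2 11, P3 6, P4 8 (total 32).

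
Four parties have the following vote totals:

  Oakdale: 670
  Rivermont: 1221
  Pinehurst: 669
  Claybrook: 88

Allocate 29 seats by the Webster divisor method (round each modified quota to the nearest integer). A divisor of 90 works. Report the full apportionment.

Oakdale 7, Rivermont 14, Pinehurst 7, Claybrook 1

With modified divisor 90: modified quotas Oakdale 7.444, Rivermont 13.567, Pinehurst 7.433, Claybrook 0.978.
Rounding to the nearest integer: Oakdale 7, Rivermont 14, Pinehurst 7, Claybrook 1 (total 29).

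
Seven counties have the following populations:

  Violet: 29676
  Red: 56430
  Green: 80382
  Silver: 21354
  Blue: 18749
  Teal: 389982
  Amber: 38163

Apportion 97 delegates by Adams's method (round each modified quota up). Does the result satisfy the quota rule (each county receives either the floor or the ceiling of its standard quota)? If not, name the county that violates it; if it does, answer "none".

Teal

Standard quotas: Violet 4.535, Red 8.624, Green 12.284, Silver 3.263, Blue 2.865, Teal 59.597, Amber 5.832.
Adams allocation: Violet 5, Red 9, Green 12, Silver 4, Blue 3, Teal 58, Amber 6.
Teal has quota 59.597 (lower 59, upper 60) but receives 58 — outside the quota interval.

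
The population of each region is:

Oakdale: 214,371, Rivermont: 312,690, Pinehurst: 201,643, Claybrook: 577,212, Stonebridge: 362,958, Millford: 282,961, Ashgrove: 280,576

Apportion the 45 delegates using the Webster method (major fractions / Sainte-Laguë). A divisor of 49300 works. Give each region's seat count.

Oakdale: 4, Rivermont: 6, Pinehurst: 4, Claybrook: 12, Stonebridge: 7, Millford: 6, Ashgrove: 6

With modified divisor 49300: modified quotas Oakdale 4.348, Rivermont 6.343, Pinehurst 4.090, Claybrook 11.708, Stonebridge 7.362, Millford 5.740, Ashgrove 5.691.
Rounding to the nearest integer: Oakdale 4, Rivermont 6, Pinehurst 4, Claybrook 12, Stonebridge 7, Millford 6, Ashgrove 6 (total 45).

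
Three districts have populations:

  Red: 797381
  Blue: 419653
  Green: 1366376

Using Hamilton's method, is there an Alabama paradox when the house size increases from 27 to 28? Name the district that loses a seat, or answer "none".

Blue

At 27 seats: Red 8, Blue 5, Green 14.
At 28 seats: Red 9, Blue 4, Green 15.
Blue drops from 5 to 4.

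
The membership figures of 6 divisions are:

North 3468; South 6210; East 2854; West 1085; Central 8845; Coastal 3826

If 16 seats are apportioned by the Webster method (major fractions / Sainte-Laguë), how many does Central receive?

Standard divisor 26288/16 ≈ 1643; standard quotas: North 2.111, South 3.780, East 1.737, West 0.660, Central 5.383, Coastal 2.329.
Rounding to the nearest integer gives North 2, South 4, East 2, West 1, Central 5, Coastal 2 — total 16, matching the house size, so no adjustment is needed.
Central receives 5.

5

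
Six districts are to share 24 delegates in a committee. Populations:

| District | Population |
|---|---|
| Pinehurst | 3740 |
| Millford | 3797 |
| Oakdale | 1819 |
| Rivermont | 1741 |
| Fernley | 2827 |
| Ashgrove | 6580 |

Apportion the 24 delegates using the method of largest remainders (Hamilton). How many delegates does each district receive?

The standard divisor is 20504/24 ≈ 854.333.
Standard quotas: Pinehurst 4.3777, Millford 4.4444, Oakdale 2.1291, Rivermont 2.0378, Fernley 3.3090, Ashgrove 7.7019.
Lower quotas: Pinehurst 4, Millford 4, Oakdale 2, Rivermont 2, Fernley 3, Ashgrove 7 (sum 22, leaving 2 seats).
Remainders in descending order: Ashgrove 0.7019, Millford 0.4444, Pinehurst 0.3777, Fernley 0.3090, Oakdale 0.1291, Rivermont 0.0378.
The surplus seats go to Ashgrove, Millford.

Pinehurst 4, Millford 5, Oakdale 2, Rivermont 2, Fernley 3, Ashgrove 8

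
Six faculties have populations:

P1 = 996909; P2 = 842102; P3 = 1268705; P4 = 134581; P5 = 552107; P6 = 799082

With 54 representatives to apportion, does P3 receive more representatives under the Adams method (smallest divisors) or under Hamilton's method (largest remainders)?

Adams: P1 12, P2 10, P3 14, P4 2, P5 7, P6 9.
Hamilton: P1 12, P2 10, P3 15, P4 2, P5 6, P6 9.
P3 gets 14 under Adams and 15 under Hamilton.

Hamilton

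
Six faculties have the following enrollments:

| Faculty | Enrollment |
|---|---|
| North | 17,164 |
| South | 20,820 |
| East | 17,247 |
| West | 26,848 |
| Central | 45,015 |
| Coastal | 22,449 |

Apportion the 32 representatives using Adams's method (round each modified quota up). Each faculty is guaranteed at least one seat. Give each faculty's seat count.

North=4, South=4, East=4, West=6, Central=9, Coastal=5

Standard divisor 149543/32 ≈ 4673.219; standard quotas: North 3.673, South 4.455, East 3.691, West 5.745, Central 9.633, Coastal 4.804.
Rounding up gives 4, 5, 4, 6, 10, 5 = 34 seats, so the divisor must be adjusted.
With modified divisor 5300: modified quotas North 3.238, South 3.928, East 3.254, West 5.066, Central 8.493, Coastal 4.236.
Rounding up: North 4, South 4, East 4, West 6, Central 9, Coastal 5 (total 32).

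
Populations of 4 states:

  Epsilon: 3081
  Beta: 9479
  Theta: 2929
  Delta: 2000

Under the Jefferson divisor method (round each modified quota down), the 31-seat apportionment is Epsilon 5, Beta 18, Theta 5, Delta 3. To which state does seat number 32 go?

Epsilon

Priority for the next seat is population ÷ (current seats + 1).
Priorities: Epsilon 513.500, Beta 498.895, Theta 488.167, Delta 500.000.
Highest priority: Epsilon.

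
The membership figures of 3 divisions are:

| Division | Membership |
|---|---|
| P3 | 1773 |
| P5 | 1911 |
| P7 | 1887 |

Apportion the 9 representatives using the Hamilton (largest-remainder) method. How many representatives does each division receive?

P3 3; P5 3; P7 3

The standard divisor is 5571/9 = 619.
Standard quotas: P3 2.864, P5 3.087, P7 3.048.
Lower quotas: P3 2, P5 3, P7 3 (sum 8, leaving 1 seat).
Remainders in descending order: P3 0.864, P5 0.087, P7 0.048.
Largest remainder: P3 receives the extra seat.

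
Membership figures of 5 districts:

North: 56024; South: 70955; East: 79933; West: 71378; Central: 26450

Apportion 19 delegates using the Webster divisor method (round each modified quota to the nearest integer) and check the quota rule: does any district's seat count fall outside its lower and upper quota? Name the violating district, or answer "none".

Standard quotas: North 3.493, South 4.424, East 4.984, West 4.450, Central 1.649.
Webster allocation: North 4, South 4, East 5, West 4, Central 2.
Every allocation lies between the lower and upper quota.

none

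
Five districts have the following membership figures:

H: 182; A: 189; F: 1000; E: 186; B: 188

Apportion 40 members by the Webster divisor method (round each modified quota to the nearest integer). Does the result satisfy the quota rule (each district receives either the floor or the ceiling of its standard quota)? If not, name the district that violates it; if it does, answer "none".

Standard quotas: H 4.172, A 4.332, F 22.923, E 4.264, B 4.309.
Webster allocation: H 4, A 4, F 24, E 4, B 4.
F has quota 22.923 (lower 22, upper 23) but receives 24 — outside the quota interval.

F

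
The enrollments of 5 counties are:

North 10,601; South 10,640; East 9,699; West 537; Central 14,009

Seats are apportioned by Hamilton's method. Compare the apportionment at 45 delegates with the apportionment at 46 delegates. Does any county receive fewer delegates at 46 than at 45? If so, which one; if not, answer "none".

At 45 seats: North 10, South 10, East 10, West 1, Central 14.
At 46 seats: North 11, South 11, East 10, West 0, Central 14.
West drops from 1 to 0.

West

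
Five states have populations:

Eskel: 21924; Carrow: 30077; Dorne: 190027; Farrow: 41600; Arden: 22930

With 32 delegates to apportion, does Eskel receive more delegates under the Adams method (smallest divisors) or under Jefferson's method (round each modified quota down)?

Adams

Adams: Eskel 3, Carrow 3, Dorne 19, Farrow 4, Arden 3.
Jefferson: Eskel 2, Carrow 3, Dorne 21, Farrow 4, Arden 2.
Eskel gets 3 under Adams and 2 under Jefferson.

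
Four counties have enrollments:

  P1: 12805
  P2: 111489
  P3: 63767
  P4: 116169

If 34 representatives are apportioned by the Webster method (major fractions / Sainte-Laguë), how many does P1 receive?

Standard divisor 304230/34 ≈ 8947.941; standard quotas: P1 1.431, P2 12.460, P3 7.126, P4 12.983.
Rounding to the nearest integer gives 1, 12, 7, 13 = 33 seats, so the divisor must be adjusted.
With modified divisor 8800: modified quotas P1 1.455, P2 12.669, P3 7.246, P4 13.201.
Rounding to the nearest integer: P1 1, P2 13, P3 7, P4 13 (total 34).
P1 receives 1.

1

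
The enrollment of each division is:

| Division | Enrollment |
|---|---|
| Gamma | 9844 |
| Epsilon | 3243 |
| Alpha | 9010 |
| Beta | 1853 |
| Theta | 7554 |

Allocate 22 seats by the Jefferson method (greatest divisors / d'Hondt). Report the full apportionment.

Gamma 7, Epsilon 2, Alpha 7, Beta 1, Theta 5

Standard divisor 31504/22 ≈ 1432; standard quotas: Gamma 6.874, Epsilon 2.265, Alpha 6.292, Beta 1.294, Theta 5.275.
Rounding down gives 6, 2, 6, 1, 5 = 20 seats, so the divisor must be adjusted.
With modified divisor 1270: modified quotas Gamma 7.751, Epsilon 2.554, Alpha 7.094, Beta 1.459, Theta 5.948.
Rounding down: Gamma 7, Epsilon 2, Alpha 7, Beta 1, Theta 5 (total 22).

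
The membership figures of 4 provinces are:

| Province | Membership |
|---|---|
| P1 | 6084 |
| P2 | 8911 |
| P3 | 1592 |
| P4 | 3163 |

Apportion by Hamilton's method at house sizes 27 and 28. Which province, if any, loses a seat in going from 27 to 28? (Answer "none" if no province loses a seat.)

At 27 seats: P1 8, P2 12, P3 2, P4 5.
At 28 seats: P1 9, P2 13, P3 2, P4 4.
P4 drops from 5 to 4.

P4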